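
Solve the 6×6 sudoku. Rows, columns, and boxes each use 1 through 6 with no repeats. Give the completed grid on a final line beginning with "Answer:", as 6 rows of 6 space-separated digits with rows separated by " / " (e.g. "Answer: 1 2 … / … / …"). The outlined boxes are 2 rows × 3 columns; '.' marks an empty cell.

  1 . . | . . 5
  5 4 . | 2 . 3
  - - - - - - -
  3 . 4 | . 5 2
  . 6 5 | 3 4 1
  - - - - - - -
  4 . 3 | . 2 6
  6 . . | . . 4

Step 1. [r6c3∈{1,2}] col 3 places 1 nowhere but r6c3, so r6c3=1.
Step 2. [r1c5∈{6}] only 6 remains possible at r1c5, so r1c5=6.
Step 3. [r5c2∈{5}] r5c2 has the single candidate 5, so r5c2=5.
Step 4. [r1c2∈{2,3}] in row 1, 3 fits only at r1c2, so r1c2=3.
Step 5. [r2c3∈{6}] r2c3 is down to just 6 ⇒ r2c3=6.
Step 6. [r1c3∈{2}] r1c3 is down to just 2. So r1c3=2.
Step 7. [r3c4∈{6}] r3c4's peers cover all but 6, so r3c4=6.
Step 8. [r6c2∈{2}] r6c2's peers cover all but 2 ⇒ r6c2=2.
Step 9. [r6c5∈{3}] nothing but 3 survives at r6c5. So r6c5=3.
Step 10. [r4c1∈{2}] r4c1's peers cover all but 2, so r4c1=2.
Step 11. [r5c4∈{1}] r5c4 has the single candidate 1, so r5c4=1.
Step 12. [r2c5∈{1}] r2c5 is down to just 1 ⇒ r2c5=1.
Step 13. [r6c4∈{5}] only 5 remains possible at r6c4 ⇒ r6c4=5.
Step 14. [r1c4∈{4}] only 4 remains possible at r1c4 ⇒ r1c4=4.
Step 15. [r3c2∈{1}] r3c2's peers cover all but 1. So r3c2=1.

Answer: 1 3 2 4 6 5 / 5 4 6 2 1 3 / 3 1 4 6 5 2 / 2 6 5 3 4 1 / 4 5 3 1 2 6 / 6 2 1 5 3 4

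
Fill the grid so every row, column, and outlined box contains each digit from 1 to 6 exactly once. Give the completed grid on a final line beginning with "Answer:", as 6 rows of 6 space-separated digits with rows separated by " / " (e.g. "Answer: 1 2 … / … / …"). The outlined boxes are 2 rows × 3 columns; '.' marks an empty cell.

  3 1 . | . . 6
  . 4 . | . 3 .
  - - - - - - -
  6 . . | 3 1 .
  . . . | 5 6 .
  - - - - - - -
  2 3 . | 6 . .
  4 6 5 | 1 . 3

Step 1. [r1c3∈{2}] r1c3 has the single candidate 2 ⇒ r1c3=2.
Step 2. [r1c5∈{4,5}] r1c5 is the only open cell in row 1 admitting 5 ⇒ r1c5=5.
Step 3. [r4c2∈{2}] r4c2 has the single candidate 2 ⇒ r4c2=2.
Step 4. [r4c6∈{4}] nothing but 4 survives at r4c6, so r4c6=4.
Step 5. [r3c6∈{2}] r3c6's peers cover all but 2. So r3c6=2.
Step 6. [r4c3∈{1,3}] row 4 places 3 nowhere but r4c3. So r4c3=3.
Step 7. [r1c4∈{4}] r1c4 has the single candidate 4 ⇒ r1c4=4.
Step 8. [r6c5∈{2}] r6c5 has the single candidate 2. So r6c5=2.
Step 9. [r4c1∈{1}] r4c1's peers cover all but 1 ⇒ r4c1=1.
Step 10. [r3c2∈{5}] r3c2's peers cover all but 5. So r3c2=5.
Step 11. [r5c6∈{5}] only 5 remains possible at r5c6, so r5c6=5.
Step 12. [r5c5∈{4}] r5c5 has the single candidate 4 ⇒ r5c5=4.
Step 13. [r2c1∈{5}] r2c1's peers cover all but 5 ⇒ r2c1=5.
Step 14. [r2c6∈{1}] r2c6 is down to just 1, so r2c6=1.
Step 15. [r3c3∈{4}] r3c3 is down to just 4 ⇒ r3c3=4.
Step 16. [r2c3∈{6}] r2c3 has the single candidate 6, so r2c3=6.
Step 17. [r5c3∈{1}] r5c3 is down to just 1, so r5c3=1.
Step 18. [r2c4∈{2}] r2c4's peers cover all but 2 ⇒ r2c4=2.

Answer: 3 1 2 4 5 6 / 5 4 6 2 3 1 / 6 5 4 3 1 2 / 1 2 3 5 6 4 / 2 3 1 6 4 5 / 4 6 5 1 2 3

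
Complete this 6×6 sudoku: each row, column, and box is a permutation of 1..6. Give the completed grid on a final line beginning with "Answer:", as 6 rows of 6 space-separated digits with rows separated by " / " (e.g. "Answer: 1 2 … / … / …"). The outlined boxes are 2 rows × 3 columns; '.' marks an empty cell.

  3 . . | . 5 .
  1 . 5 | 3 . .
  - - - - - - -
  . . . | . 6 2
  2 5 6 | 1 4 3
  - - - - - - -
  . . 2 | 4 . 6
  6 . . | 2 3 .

Step 1. [r1c3∈{4}] nothing but 4 survives at r1c3, so r1c3=4.
Step 2. [r6c3∈{1}] r6c3's peers cover all but 1 ⇒ r6c3=1.
Step 3. [r1c2∈{2,6}] in row 1, 2 fits only at r1c2. So r1c2=2.
Step 4. [r3c2∈{1,3,4}] r3c2 is the only open cell in row 3 admitting 1 ⇒ r3c2=1.
Step 5. [r2c2∈{6}] r2c2's peers cover all but 6, so r2c2=6.
Step 6. [r2c5∈{2}] r2c5's peers cover all but 2 ⇒ r2c5=2.
Step 7. [r3c1∈{4}] r3c1 is down to just 4, so r3c1=4.
Step 8. [r6c2∈{4}] r6c2 has the single candidate 4, so r6c2=4.
Step 9. [r6c6∈{5}] only 5 remains possible at r6c6 ⇒ r6c6=5.
Step 10. [r1c4∈{6}] r1c4 is down to just 6, so r1c4=6.
Step 11. [r3c4∈{5}] r3c4 has the single candidate 5. So r3c4=5.
Step 12. [r2c6∈{4}] nothing but 4 survives at r2c6, so r2c6=4.
Step 13. [r3c3∈{3}] r3c3 has the single candidate 3 ⇒ r3c3=3.
Step 14. [r1c6∈{1}] r1c6's peers cover all but 1, so r1c6=1.
Step 15. [r5c5∈{1}] r5c5's peers cover all but 1. So r5c5=1.
Step 16. [r5c2∈{3}] r5c2's peers cover all but 3. So r5c2=3.
Step 17. [r5c1∈{5}] r5c1 has the single candidate 5 ⇒ r5c1=5.

Answer: 3 2 4 6 5 1 / 1 6 5 3 2 4 / 4 1 3 5 6 2 / 2 5 6 1 4 3 / 5 3 2 4 1 6 / 6 4 1 2 3 5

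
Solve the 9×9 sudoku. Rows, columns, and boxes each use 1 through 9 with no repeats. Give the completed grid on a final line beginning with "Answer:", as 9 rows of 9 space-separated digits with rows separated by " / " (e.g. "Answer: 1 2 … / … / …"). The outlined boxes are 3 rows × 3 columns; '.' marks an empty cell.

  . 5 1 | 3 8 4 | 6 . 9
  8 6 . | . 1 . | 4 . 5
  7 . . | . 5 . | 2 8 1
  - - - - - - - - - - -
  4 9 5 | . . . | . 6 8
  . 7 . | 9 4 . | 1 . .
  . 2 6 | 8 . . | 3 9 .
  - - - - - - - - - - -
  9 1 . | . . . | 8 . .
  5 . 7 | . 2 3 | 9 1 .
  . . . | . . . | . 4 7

Step 1. [r9c6∈{1,5,6,8,9}] across col 6, 8 lands solely at r9c6 ⇒ r9c6=8.
Step 2. [r6c5∈{7}] only 7 remains possible at r6c5. So r6c5=7.
Step 3. [r7c5∈{6}] r7c5 has the single candidate 6. So r7c5=6.
Step 4. [r9c2∈{3}] r9c2 has the single candidate 3 ⇒ r9c2=3.
Step 5. [r3c3∈{3,4,9}] r3c3 is the only open cell in row 3 admitting 3. So r3c3=3.
Step 6. [r6c6∈{1,5}] across row 6, 5 lands solely at r6c6, so r6c6=5.
Step 7. [r9c3∈{2}] only 2 remains possible at r9c3. So r9c3=2.
Step 8. [r5c9∈{2}] nothing but 2 survives at r5c9, so r5c9=2.
Step 9. [r9c7∈{5}] nothing but 5 survives at r9c7 ⇒ r9c7=5.
Step 10. [r7c3∈{4}] r7c3 is down to just 4. So r7c3=4.
Step 11. [r2c8∈{3,7}] in row 2, 3 fits only at r2c8, so r2c8=3.
Step 12. [r3c6∈{6,9}] row 3 places 9 nowhere but r3c6 ⇒ r3c6=9.
Step 13. [r4c6∈{1,2}] 1 has one home in col 6: r4c6 ⇒ r4c6=1.
Step 14. [r7c6∈{7}] only 7 remains possible at r7c6, so r7c6=7.
Step 15. [r4c4∈{2}] r4c4 is down to just 2, so r4c4=2.
Step 16. [r6c9∈{4}] r6c9's peers cover all but 4 ⇒ r6c9=4.
Step 17. [r7c4∈{5}] r7c4 has the single candidate 5, so r7c4=5.
Step 18. [r7c9∈{3}] r7c9 is down to just 3, so r7c9=3.
Step 19. [r8c4∈{4}] only 4 remains possible at r8c4. So r8c4=4.
Step 20. [r6c1∈{1}] only 1 remains possible at r6c1, so r6c1=1.
Step 21. [r1c8∈{7}] r1c8 is down to just 7, so r1c8=7.
Step 22. [r5c6∈{6}] only 6 remains possible at r5c6 ⇒ r5c6=6.
Step 23. [r3c4∈{6}] nothing but 6 survives at r3c4 ⇒ r3c4=6.
Step 24. [r9c5∈{9}] r9c5 is down to just 9. So r9c5=9.
Step 25. [r5c3∈{8}] r5c3 has the single candidate 8. So r5c3=8.
Step 26. [r4c5∈{3}] r4c5 is down to just 3. So r4c5=3.
Step 27. [r8c2∈{8}] r8c2 has the single candidate 8, so r8c2=8.
Step 28. [r5c8∈{5}] only 5 remains possible at r5c8. So r5c8=5.
Step 29. [r2c6∈{2}] r2c6's peers cover all but 2, so r2c6=2.
Step 30. [r8c9∈{6}] only 6 remains possible at r8c9, so r8c9=6.
Step 31. [r5c1∈{3}] r5c1's peers cover all but 3, so r5c1=3.
Step 32. [r4c7∈{7}] r4c7 is down to just 7. So r4c7=7.
Step 33. [r9c4∈{1}] only 1 remains possible at r9c4 ⇒ r9c4=1.
Step 34. [r2c3∈{9}] r2c3 is down to just 9. So r2c3=9.
Step 35. [r9c1∈{6}] r9c1's peers cover all but 6, so r9c1=6.
Step 36. [r1c1∈{2}] r1c1's peers cover all but 2 ⇒ r1c1=2.
Step 37. [r2c4∈{7}] only 7 remains possible at r2c4 ⇒ r2c4=7.
Step 38. [r7c8∈{2}] r7c8 has the single candidate 2 ⇒ r7c8=2.
Step 39. [r3c2∈{4}] only 4 remains possible at r3c2 ⇒ r3c2=4.

Answer: 2 5 1 3 8 4 6 7 9 / 8 6 9 7 1 2 4 3 5 / 7 4 3 6 5 9 2 8 1 / 4 9 5 2 3 1 7 6 8 / 3 7 8 9 4 6 1 5 2 / 1 2 6 8 7 5 3 9 4 / 9 1 4 5 6 7 8 2 3 / 5 8 7 4 2 3 9 1 6 / 6 3 2 1 9 8 5 4 7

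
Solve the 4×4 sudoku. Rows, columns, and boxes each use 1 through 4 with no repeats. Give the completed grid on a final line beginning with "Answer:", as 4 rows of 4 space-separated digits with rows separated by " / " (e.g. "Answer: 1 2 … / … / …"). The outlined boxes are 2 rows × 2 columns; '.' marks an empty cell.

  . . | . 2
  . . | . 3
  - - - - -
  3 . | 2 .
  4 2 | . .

Step 1. [r1c1∈{1}] r1c1 has the single candidate 1. So r1c1=1.
Step 2. [r4c4∈{1}] r4c4 is down to just 1, so r4c4=1.
Step 3. [r2c2∈{4}] r2c2 has the single candidate 4, so r2c2=4.
Step 4. [r2c3∈{1}] r2c3 has the single candidate 1, so r2c3=1.
Step 5. [r4c3∈{3}] only 3 remains possible at r4c3 ⇒ r4c3=3.
Step 6. [r1c3∈{4}] r1c3 is down to just 4. So r1c3=4.
Step 7. [r1c2∈{3}] nothing but 3 survives at r1c2. So r1c2=3.
Step 8. [r3c2∈{1}] r3c2 is down to just 1, so r3c2=1.
Step 9. [r2c1∈{2}] nothing but 2 survives at r2c1 ⇒ r2c1=2.
Step 10. [r3c4∈{4}] only 4 remains possible at r3c4 ⇒ r3c4=4.

Answer: 1 3 4 2 / 2 4 1 3 / 3 1 2 4 / 4 2 3 1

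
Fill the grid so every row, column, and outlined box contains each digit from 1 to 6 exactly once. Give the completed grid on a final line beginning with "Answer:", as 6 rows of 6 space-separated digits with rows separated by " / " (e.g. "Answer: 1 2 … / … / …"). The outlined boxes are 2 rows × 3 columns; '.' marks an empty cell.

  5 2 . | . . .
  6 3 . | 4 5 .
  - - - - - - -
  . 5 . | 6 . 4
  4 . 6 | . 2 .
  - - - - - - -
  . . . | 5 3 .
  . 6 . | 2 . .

Step 1. [r6c6∈{1}] r6c6 is down to just 1, so r6c6=1.
Step 2. [r4c2∈{1}] only 1 remains possible at r4c2, so r4c2=1.
Step 3. [r1c3∈{1,4}] 4 has one home in row 1: r1c3. So r1c3=4.
Step 4. [r1c5∈{1,6}] 6 has one home in col 5: r1c5. So r1c5=6.
Step 5. [r5c1∈{1,2}] across col 1, 1 lands solely at r5c1. So r5c1=1.
Step 6. [r4c4∈{3}] only 3 remains possible at r4c4 ⇒ r4c4=3.
Step 7. [r6c1∈{3}] r6c1 is down to just 3, so r6c1=3.
Step 8. [r5c3∈{2}] nothing but 2 survives at r5c3, so r5c3=2.
Step 9. [r5c2∈{4}] r5c2 is down to just 4 ⇒ r5c2=4.
Step 10. [r4c6∈{5}] only 5 remains possible at r4c6, so r4c6=5.
Step 11. [r3c5∈{1}] r3c5's peers cover all but 1, so r3c5=1.
Step 12. [r6c5∈{4}] nothing but 4 survives at r6c5 ⇒ r6c5=4.
Step 13. [r2c3∈{1}] r2c3 is down to just 1. So r2c3=1.
Step 14. [r2c6∈{2}] r2c6 has the single candidate 2 ⇒ r2c6=2.
Step 15. [r3c3∈{3}] r3c3's peers cover all but 3. So r3c3=3.
Step 16. [r1c6∈{3}] r1c6 is down to just 3 ⇒ r1c6=3.
Step 17. [r1c4∈{1}] r1c4's peers cover all but 1 ⇒ r1c4=1.
Step 18. [r5c6∈{6}] r5c6's peers cover all but 6. So r5c6=6.
Step 19. [r3c1∈{2}] r3c1 has the single candidate 2, so r3c1=2.
Step 20. [r6c3∈{5}] r6c3 has the single candidate 5 ⇒ r6c3=5.

Answer: 5 2 4 1 6 3 / 6 3 1 4 5 2 / 2 5 3 6 1 4 / 4 1 6 3 2 5 / 1 4 2 5 3 6 / 3 6 5 2 4 1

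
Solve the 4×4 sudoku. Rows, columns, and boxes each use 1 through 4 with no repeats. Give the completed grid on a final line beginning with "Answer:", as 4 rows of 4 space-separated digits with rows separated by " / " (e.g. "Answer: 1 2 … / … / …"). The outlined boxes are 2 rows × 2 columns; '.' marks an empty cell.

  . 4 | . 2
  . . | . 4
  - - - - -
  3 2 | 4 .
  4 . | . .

Step 1. [r4c2∈{1}] r4c2 is down to just 1, so r4c2=1.
Step 2. [r1c3∈{1,3}] 3 has one home in row 1: r1c3, so r1c3=3.
Step 3. [r2c1∈{1,2}] r2c1 is the only open cell in row 2 admitting 2, so r2c1=2.
Step 4. [r1c1∈{1}] nothing but 1 survives at r1c1 ⇒ r1c1=1.
Step 5. [r2c3∈{1}] r2c3 is down to just 1 ⇒ r2c3=1.
Step 6. [r4c4∈{3}] r4c4 has the single candidate 3 ⇒ r4c4=3.
Step 7. [r2c2∈{3}] r2c2 has the single candidate 3 ⇒ r2c2=3.
Step 8. [r3c4∈{1}] only 1 remains possible at r3c4. So r3c4=1.
Step 9. [r4c3∈{2}] only 2 remains possible at r4c3, so r4c3=2.

Answer: 1 4 3 2 / 2 3 1 4 / 3 2 4 1 / 4 1 2 3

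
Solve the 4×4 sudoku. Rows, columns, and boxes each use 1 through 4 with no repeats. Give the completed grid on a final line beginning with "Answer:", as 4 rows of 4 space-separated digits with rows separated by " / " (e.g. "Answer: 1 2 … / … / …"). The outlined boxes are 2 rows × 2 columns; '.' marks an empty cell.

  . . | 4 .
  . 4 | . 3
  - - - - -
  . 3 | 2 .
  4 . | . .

Step 1. [r3c1∈{1}] r3c1's peers cover all but 1. So r3c1=1.
Step 2. [r1c4∈{1,2}] r1c4 is the only open cell in col 4 admitting 2, so r1c4=2.
Step 3. [r4c4∈{1}] r4c4's peers cover all but 1, so r4c4=1.
Step 4. [r1c2∈{1}] nothing but 1 survives at r1c2. So r1c2=1.
Step 5. [r4c3∈{3}] r4c3 is down to just 3. So r4c3=3.
Step 6. [r2c1∈{2}] r2c1 is down to just 2 ⇒ r2c1=2.
Step 7. [r2c3∈{1}] r2c3 has the single candidate 1. So r2c3=1.
Step 8. [r1c1∈{3}] only 3 remains possible at r1c1, so r1c1=3.
Step 9. [r3c4∈{4}] r3c4 is down to just 4. So r3c4=4.
Step 10. [r4c2∈{2}] r4c2 is down to just 2, so r4c2=2.

Answer: 3 1 4 2 / 2 4 1 3 / 1 3 2 4 / 4 2 3 1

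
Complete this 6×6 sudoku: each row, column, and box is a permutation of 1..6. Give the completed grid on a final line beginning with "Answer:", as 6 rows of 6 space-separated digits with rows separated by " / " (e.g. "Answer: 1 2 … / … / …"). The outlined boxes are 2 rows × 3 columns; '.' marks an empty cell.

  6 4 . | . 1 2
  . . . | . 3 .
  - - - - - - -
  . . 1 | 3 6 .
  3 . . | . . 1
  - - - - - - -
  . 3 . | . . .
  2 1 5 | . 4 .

Step 1. [r6c4∈{6}] r6c4 has the single candidate 6. So r6c4=6.
Step 2. [r5c6∈{5}] r5c6's peers cover all but 5, so r5c6=5.
Step 3. [r3c2∈{2,5}] across row 3, 2 lands solely at r3c2, so r3c2=2.
Step 4. [r4c5∈{2,5}] col 5 places 5 nowhere but r4c5, so r4c5=5.
Step 5. [r3c6∈{4}] r3c6 has the single candidate 4. So r3c6=4.
Step 6. [r5c3∈{4,6}] across row 5, 6 lands solely at r5c3, so r5c3=6.
Step 7. [r2c2∈{5}] r2c2 is down to just 5. So r2c2=5.
Step 8. [r4c4∈{2}] r4c4's peers cover all but 2 ⇒ r4c4=2.
Step 9. [r5c5∈{2}] r5c5 has the single candidate 2 ⇒ r5c5=2.
Step 10. [r5c4∈{1}] nothing but 1 survives at r5c4, so r5c4=1.
Step 11. [r5c1∈{4}] r5c1's peers cover all but 4, so r5c1=4.
Step 12. [r6c6∈{3}] only 3 remains possible at r6c6, so r6c6=3.
Step 13. [r4c2∈{6}] nothing but 6 survives at r4c2 ⇒ r4c2=6.
Step 14. [r2c6∈{6}] r2c6's peers cover all but 6. So r2c6=6.
Step 15. [r3c1∈{5}] r3c1's peers cover all but 5, so r3c1=5.
Step 16. [r1c3∈{3}] only 3 remains possible at r1c3. So r1c3=3.
Step 17. [r2c4∈{4}] only 4 remains possible at r2c4. So r2c4=4.
Step 18. [r4c3∈{4}] r4c3's peers cover all but 4, so r4c3=4.
Step 19. [r1c4∈{5}] r1c4 has the single candidate 5, so r1c4=5.
Step 20. [r2c1∈{1}] r2c1 is down to just 1. So r2c1=1.
Step 21. [r2c3∈{2}] r2c3 is down to just 2 ⇒ r2c3=2.

Answer: 6 4 3 5 1 2 / 1 5 2 4 3 6 / 5 2 1 3 6 4 / 3 6 4 2 5 1 / 4 3 6 1 2 5 / 2 1 5 6 4 3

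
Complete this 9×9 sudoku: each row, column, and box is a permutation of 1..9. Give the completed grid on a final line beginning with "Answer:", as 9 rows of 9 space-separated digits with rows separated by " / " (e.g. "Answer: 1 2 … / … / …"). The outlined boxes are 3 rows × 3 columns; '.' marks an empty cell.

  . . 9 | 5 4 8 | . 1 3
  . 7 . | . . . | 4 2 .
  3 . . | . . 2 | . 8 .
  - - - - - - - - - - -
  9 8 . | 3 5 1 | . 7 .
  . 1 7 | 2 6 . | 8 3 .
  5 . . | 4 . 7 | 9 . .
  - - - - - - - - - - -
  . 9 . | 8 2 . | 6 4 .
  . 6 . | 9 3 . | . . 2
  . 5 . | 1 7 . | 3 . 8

Step 1. [r2c4∈{6}] r2c4's peers cover all but 6 ⇒ r2c4=6.
Step 2. [r3c9∈{5,6,7,9}] in box 3, 6 fits only at r3c9. So r3c9=6.
Step 3. [r8c7∈{1,5,7}] across col 7, 1 lands solely at r8c7 ⇒ r8c7=1.
Step 4. [r5c1∈{4}] only 4 remains possible at r5c1, so r5c1=4.
Step 5. [r3c7∈{5,7}] across col 7, 5 lands solely at r3c7 ⇒ r3c7=5.
Step 6. [r3c5∈{1,9}] in row 3, 9 fits only at r3c5, so r3c5=9.
Step 7. [r3c3∈{1,4}] 1 has one home in row 3: r3c3, so r3c3=1.
Step 8. [r8c1∈{7,8}] row 8 places 7 nowhere but r8c1. So r8c1=7.
Step 9. [r6c2∈{2,3}] col 2 places 3 nowhere but r6c2. So r6c2=3.
Step 10. [r6c3∈{2,6}] row 6 places 2 nowhere but r6c3, so r6c3=2.
Step 11. [r9c3∈{4}] nothing but 4 survives at r9c3, so r9c3=4.
Step 12. [r8c8∈{5}] only 5 remains possible at r8c8, so r8c8=5.
Step 13. [r2c1∈{8}] only 8 remains possible at r2c1. So r2c1=8.
Step 14. [r1c1∈{2,6}] in row 1, 6 fits only at r1c1, so r1c1=6.
Step 15. [r2c3∈{5}] r2c3 has the single candidate 5. So r2c3=5.
Step 16. [r9c1∈{2}] nothing but 2 survives at r9c1 ⇒ r9c1=2.
Step 17. [r7c1∈{1}] r7c1 has the single candidate 1, so r7c1=1.
Step 18. [r7c6∈{5}] r7c6 has the single candidate 5. So r7c6=5.
Step 19. [r3c4∈{7}] r3c4 has the single candidate 7 ⇒ r3c4=7.
Step 20. [r5c9∈{5}] r5c9 is down to just 5, so r5c9=5.
Step 21. [r2c6∈{3}] r2c6 has the single candidate 3, so r2c6=3.
Step 22. [r1c7∈{7}] only 7 remains possible at r1c7 ⇒ r1c7=7.
Step 23. [r4c9∈{4}] nothing but 4 survives at r4c9. So r4c9=4.
Step 24. [r8c6∈{4}] only 4 remains possible at r8c6. So r8c6=4.
Step 25. [r5c6∈{9}] r5c6 is down to just 9 ⇒ r5c6=9.
Step 26. [r2c5∈{1}] only 1 remains possible at r2c5. So r2c5=1.
Step 27. [r4c3∈{6}] r4c3 has the single candidate 6, so r4c3=6.
Step 28. [r7c9∈{7}] r7c9 is down to just 7 ⇒ r7c9=7.
Step 29. [r6c5∈{8}] r6c5 has the single candidate 8. So r6c5=8.
Step 30. [r8c3∈{8}] only 8 remains possible at r8c3 ⇒ r8c3=8.
Step 31. [r3c2∈{4}] r3c2's peers cover all but 4 ⇒ r3c2=4.
Step 32. [r6c9∈{1}] nothing but 1 survives at r6c9. So r6c9=1.
Step 33. [r9c8∈{9}] nothing but 9 survives at r9c8 ⇒ r9c8=9.
Step 34. [r2c9∈{9}] r2c9 has the single candidate 9, so r2c9=9.
Step 35. [r7c3∈{3}] r7c3's peers cover all but 3 ⇒ r7c3=3.
Step 36. [r9c6∈{6}] only 6 remains possible at r9c6. So r9c6=6.
Step 37. [r4c7∈{2}] r4c7's peers cover all but 2 ⇒ r4c7=2.
Step 38. [r1c2∈{2}] nothing but 2 survives at r1c2, so r1c2=2.
Step 39. [r6c8∈{6}] only 6 remains possible at r6c8, so r6c8=6.

Answer: 6 2 9 5 4 8 7 1 3 / 8 7 5 6 1 3 4 2 9 / 3 4 1 7 9 2 5 8 6 / 9 8 6 3 5 1 2 7 4 / 4 1 7 2 6 9 8 3 5 / 5 3 2 4 8 7 9 6 1 / 1 9 3 8 2 5 6 4 7 / 7 6 8 9 3 4 1 5 2 / 2 5 4 1 7 6 3 9 8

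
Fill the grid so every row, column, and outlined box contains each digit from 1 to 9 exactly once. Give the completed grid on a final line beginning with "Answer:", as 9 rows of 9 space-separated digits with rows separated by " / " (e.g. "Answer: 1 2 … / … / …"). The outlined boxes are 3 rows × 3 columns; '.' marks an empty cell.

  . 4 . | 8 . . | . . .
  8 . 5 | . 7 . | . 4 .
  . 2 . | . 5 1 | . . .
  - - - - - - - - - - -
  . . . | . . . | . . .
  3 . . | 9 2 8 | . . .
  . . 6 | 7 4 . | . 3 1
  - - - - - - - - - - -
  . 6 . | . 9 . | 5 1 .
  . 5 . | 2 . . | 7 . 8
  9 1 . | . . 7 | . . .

Step 1. [r2c2∈{3,9}] across col 2, 3 lands solely at r2c2. So r2c2=3.
Step 2. [r2c4∈{6}] r2c4 is down to just 6. So r2c4=6.
Step 3. [r1c5∈{3}] r1c5's peers cover all but 3. So r1c5=3.
Step 4. [r8c1∈{4}] r8c1's peers cover all but 4. So r8c1=4.
Step 5. [r5c2∈{7}] only 7 remains possible at r5c2. So r5c2=7.
Step 6. [r4c4∈{1,3,5}] 1 has one home in col 4: r4c4, so r4c4=1.
Step 7. [r4c5∈{6}] only 6 remains possible at r4c5. So r4c5=6.
Step 8. [r7c3∈{2,3,7,8}] 8 has one home in row 7: r7c3, so r7c3=8.
Step 9. [r1c1∈{1,6,7}] across col 1, 1 lands solely at r1c1. So r1c1=1.
Step 10. [r7c6∈{3,4}] in col 6, 4 fits only at r7c6 ⇒ r7c6=4.
Step 11. [r8c8∈{6,9}] row 8 places 9 nowhere but r8c8 ⇒ r8c8=9.
Step 12. [r3c1∈{6,7}] in col 1, 6 fits only at r3c1 ⇒ r3c1=6.
Step 13. [r7c4∈{3}] r7c4 is down to just 3, so r7c4=3.
Step 14. [r7c9∈{2}] r7c9 has the single candidate 2, so r7c9=2.
Step 15. [r2c9∈{9}] r2c9 has the single candidate 9, so r2c9=9.
Step 16. [r9c8∈{6}] nothing but 6 survives at r9c8 ⇒ r9c8=6.
Step 17. [r5c8∈{5}] r5c8 has the single candidate 5 ⇒ r5c8=5.
Step 18. [r3c3∈{7,9}] r3c3 is the only open cell in row 3 admitting 9, so r3c3=9.
Step 19. [r1c3∈{7}] r1c3's peers cover all but 7 ⇒ r1c3=7.
Step 20. [r1c8∈{2}] nothing but 2 survives at r1c8 ⇒ r1c8=2.
Step 21. [r6c6∈{5}] nothing but 5 survives at r6c6 ⇒ r6c6=5.
Step 22. [r6c1∈{2}] r6c1 is down to just 2, so r6c1=2.
Step 23. [r4c7∈{2,4,8,9}] across row 4, 2 lands solely at r4c7, so r4c7=2.
Step 24. [r4c3∈{4}] r4c3's peers cover all but 4 ⇒ r4c3=4.
Step 25. [r4c2∈{8,9}] row 4 places 9 nowhere but r4c2 ⇒ r4c2=9.
Step 26. [r4c8∈{7,8}] row 4 places 8 nowhere but r4c8 ⇒ r4c8=8.
Step 27. [r1c7∈{6}] r1c7's peers cover all but 6. So r1c7=6.
Step 28. [r5c7∈{4}] r5c7 has the single candidate 4 ⇒ r5c7=4.
Step 29. [r9c7∈{3}] only 3 remains possible at r9c7. So r9c7=3.
Step 30. [r3c8∈{7}] r3c8 is down to just 7, so r3c8=7.
Step 31. [r3c9∈{3}] r3c9 has the single candidate 3, so r3c9=3.
Step 32. [r6c7∈{9}] r6c7 is down to just 9, so r6c7=9.
Step 33. [r1c6∈{9}] r1c6 has the single candidate 9. So r1c6=9.
Step 34. [r8c6∈{6}] r8c6 is down to just 6 ⇒ r8c6=6.
Step 35. [r9c5∈{8}] only 8 remains possible at r9c5 ⇒ r9c5=8.
Step 36. [r3c4∈{4}] r3c4 has the single candidate 4. So r3c4=4.
Step 37. [r9c4∈{5}] only 5 remains possible at r9c4 ⇒ r9c4=5.
Step 38. [r2c7∈{1}] r2c7 is down to just 1, so r2c7=1.
Step 39. [r9c3∈{2}] r9c3 is down to just 2, so r9c3=2.
Step 40. [r8c5∈{1}] r8c5 has the single candidate 1. So r8c5=1.
Step 41. [r5c9∈{6}] r5c9 has the single candidate 6, so r5c9=6.
Step 42. [r4c1∈{5}] r4c1 is down to just 5, so r4c1=5.
Step 43. [r7c1∈{7}] only 7 remains possible at r7c1. So r7c1=7.
Step 44. [r2c6∈{2}] r2c6 is down to just 2, so r2c6=2.
Step 45. [r1c9∈{5}] only 5 remains possible at r1c9, so r1c9=5.
Step 46. [r4c6∈{3}] r4c6's peers cover all but 3. So r4c6=3.
Step 47. [r5c3∈{1}] r5c3 has the single candidate 1 ⇒ r5c3=1.
Step 48. [r3c7∈{8}] r3c7 has the single candidate 8, so r3c7=8.
Step 49. [r6c2∈{8}] only 8 remains possible at r6c2 ⇒ r6c2=8.
Step 50. [r8c3∈{3}] only 3 remains possible at r8c3 ⇒ r8c3=3.
Step 51. [r9c9∈{4}] r9c9 has the single candidate 4 ⇒ r9c9=4.
Step 52. [r4c9∈{7}] r4c9 is down to just 7 ⇒ r4c9=7.

Answer: 1 4 7 8 3 9 6 2 5 / 8 3 5 6 7 2 1 4 9 / 6 2 9 4 5 1 8 7 3 / 5 9 4 1 6 3 2 8 7 / 3 7 1 9 2 8 4 5 6 / 2 8 6 7 4 5 9 3 1 / 7 6 8 3 9 4 5 1 2 / 4 5 3 2 1 6 7 9 8 / 9 1 2 5 8 7 3 6 4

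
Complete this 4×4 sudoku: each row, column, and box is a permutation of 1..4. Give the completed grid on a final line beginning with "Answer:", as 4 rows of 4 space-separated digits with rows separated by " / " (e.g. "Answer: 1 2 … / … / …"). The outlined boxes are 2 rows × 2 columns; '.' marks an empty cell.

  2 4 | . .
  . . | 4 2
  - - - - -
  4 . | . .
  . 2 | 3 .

Step 1. [r3c4∈{1}] only 1 remains possible at r3c4 ⇒ r3c4=1.
Step 2. [r2c2∈{1,3}] col 2 places 1 nowhere but r2c2 ⇒ r2c2=1.
Step 3. [r3c2∈{3}] r3c2 has the single candidate 3 ⇒ r3c2=3.
Step 4. [r1c3∈{1}] r1c3 has the single candidate 1. So r1c3=1.
Step 5. [r2c1∈{3}] only 3 remains possible at r2c1 ⇒ r2c1=3.
Step 6. [r4c1∈{1}] nothing but 1 survives at r4c1 ⇒ r4c1=1.
Step 7. [r3c3∈{2}] only 2 remains possible at r3c3. So r3c3=2.
Step 8. [r4c4∈{4}] r4c4's peers cover all but 4. So r4c4=4.
Step 9. [r1c4∈{3}] r1c4 is down to just 3 ⇒ r1c4=3.

Answer: 2 4 1 3 / 3 1 4 2 / 4 3 2 1 / 1 2 3 4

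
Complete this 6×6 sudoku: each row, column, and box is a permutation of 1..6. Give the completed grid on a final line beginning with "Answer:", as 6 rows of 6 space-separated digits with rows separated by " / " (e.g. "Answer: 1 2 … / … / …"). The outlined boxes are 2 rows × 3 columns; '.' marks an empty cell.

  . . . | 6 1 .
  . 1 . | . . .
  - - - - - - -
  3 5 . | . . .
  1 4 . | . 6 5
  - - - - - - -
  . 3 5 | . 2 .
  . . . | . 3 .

Step 1. [r1c2∈{2}] only 2 remains possible at r1c2. So r1c2=2.
Step 2. [r6c3∈{1,2,4,6}] in col 3, 1 fits only at r6c3. So r6c3=1.
Step 3. [r3c5∈{4}] r3c5's peers cover all but 4, so r3c5=4.
Step 4. [r6c2∈{6}] r6c2 has the single candidate 6 ⇒ r6c2=6.
Step 5. [r6c6∈{4}] nothing but 4 survives at r6c6 ⇒ r6c6=4.
Step 6. [r2c4∈{2,3,4,5}] across col 4, 4 lands solely at r2c4. So r2c4=4.
Step 7. [r1c6∈{3}] r1c6's peers cover all but 3, so r1c6=3.
Step 8. [r1c1∈{4,5}] row 1 places 5 nowhere but r1c1 ⇒ r1c1=5.
Step 9. [r5c4∈{1}] r5c4 is down to just 1. So r5c4=1.
Step 10. [r3c4∈{2}] r3c4 is down to just 2 ⇒ r3c4=2.
Step 11. [r3c3∈{6}] nothing but 6 survives at r3c3, so r3c3=6.
Step 12. [r2c6∈{2}] nothing but 2 survives at r2c6 ⇒ r2c6=2.
Step 13. [r6c4∈{5}] only 5 remains possible at r6c4. So r6c4=5.
Step 14. [r4c4∈{3}] r4c4's peers cover all but 3. So r4c4=3.
Step 15. [r5c1∈{4}] r5c1's peers cover all but 4 ⇒ r5c1=4.
Step 16. [r2c1∈{6}] r2c1 has the single candidate 6. So r2c1=6.
Step 17. [r3c6∈{1}] r3c6 is down to just 1, so r3c6=1.
Step 18. [r6c1∈{2}] only 2 remains possible at r6c1. So r6c1=2.
Step 19. [r5c6∈{6}] r5c6 has the single candidate 6, so r5c6=6.
Step 20. [r2c3∈{3}] nothing but 3 survives at r2c3, so r2c3=3.
Step 21. [r2c5∈{5}] r2c5's peers cover all but 5 ⇒ r2c5=5.
Step 22. [r4c3∈{2}] r4c3's peers cover all but 2 ⇒ r4c3=2.
Step 23. [r1c3∈{4}] only 4 remains possible at r1c3 ⇒ r1c3=4.

Answer: 5 2 4 6 1 3 / 6 1 3 4 5 2 / 3 5 6 2 4 1 / 1 4 2 3 6 5 / 4 3 5 1 2 6 / 2 6 1 5 3 4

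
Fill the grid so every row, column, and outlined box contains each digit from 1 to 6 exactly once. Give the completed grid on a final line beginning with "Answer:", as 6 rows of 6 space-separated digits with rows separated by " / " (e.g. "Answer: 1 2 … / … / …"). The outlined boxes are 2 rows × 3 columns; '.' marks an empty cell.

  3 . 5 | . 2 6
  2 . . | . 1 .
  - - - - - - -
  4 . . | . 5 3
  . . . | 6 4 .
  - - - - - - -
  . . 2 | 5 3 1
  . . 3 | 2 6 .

Step 1. [r2c3∈{4,6}] 4 has one home in col 3: r2c3. So r2c3=4.
Step 2. [r4c3∈{1}] r4c3 is down to just 1, so r4c3=1.
Step 3. [r5c2∈{4,6}] 4 has one home in row 5: r5c2 ⇒ r5c2=4.
Step 4. [r3c2∈{2,6}] r3c2 is the only open cell in row 3 admitting 2. So r3c2=2.
Step 5. [r6c1∈{1,5}] col 1 places 1 nowhere but r6c1, so r6c1=1.
Step 6. [r6c2∈{5}] r6c2 has the single candidate 5, so r6c2=5.
Step 7. [r6c6∈{4}] r6c6 is down to just 4 ⇒ r6c6=4.
Step 8. [r3c4∈{1}] r3c4 is down to just 1, so r3c4=1.
Step 9. [r2c6∈{5}] r2c6 has the single candidate 5. So r2c6=5.
Step 10. [r3c3∈{6}] r3c3's peers cover all but 6. So r3c3=6.
Step 11. [r4c6∈{2}] only 2 remains possible at r4c6. So r4c6=2.
Step 12. [r1c2∈{1}] nothing but 1 survives at r1c2. So r1c2=1.
Step 13. [r1c4∈{4}] r1c4's peers cover all but 4 ⇒ r1c4=4.
Step 14. [r5c1∈{6}] r5c1's peers cover all but 6. So r5c1=6.
Step 15. [r4c2∈{3}] only 3 remains possible at r4c2 ⇒ r4c2=3.
Step 16. [r2c2∈{6}] r2c2's peers cover all but 6 ⇒ r2c2=6.
Step 17. [r4c1∈{5}] r4c1 is down to just 5 ⇒ r4c1=5.
Step 18. [r2c4∈{3}] r2c4 is down to just 3, so r2c4=3.

Answer: 3 1 5 4 2 6 / 2 6 4 3 1 5 / 4 2 6 1 5 3 / 5 3 1 6 4 2 / 6 4 2 5 3 1 / 1 5 3 2 6 4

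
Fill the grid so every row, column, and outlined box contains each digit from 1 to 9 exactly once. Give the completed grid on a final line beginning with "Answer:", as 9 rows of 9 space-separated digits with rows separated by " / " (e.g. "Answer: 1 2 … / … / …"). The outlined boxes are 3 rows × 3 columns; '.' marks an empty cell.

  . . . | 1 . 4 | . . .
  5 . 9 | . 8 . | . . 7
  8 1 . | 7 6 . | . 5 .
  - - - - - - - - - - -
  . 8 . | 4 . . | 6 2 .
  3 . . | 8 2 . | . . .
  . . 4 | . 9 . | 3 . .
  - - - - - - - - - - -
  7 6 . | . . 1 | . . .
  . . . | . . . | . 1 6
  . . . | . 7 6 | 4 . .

Step 1. [r8c6∈{2,3,5,8,9}] col 6 places 8 nowhere but r8c6, so r8c6=8.
Step 2. [r5c3∈{1,5,6,7}] r5c3 is the only open cell in row 5 admitting 6 ⇒ r5c3=6.
Step 3. [r3c9∈{2,3,4,9}] 4 has one home in row 3: r3c9, so r3c9=4.
Step 4. [r4c5∈{1,3,5}] col 5 places 1 nowhere but r4c5, so r4c5=1.
Step 5. [r9c3∈{1,2,3,5,8}] col 3 places 1 nowhere but r9c3, so r9c3=1.
Step 6. [r7c3∈{2,3,5,8}] col 3 places 8 nowhere but r7c3, so r7c3=8.
Step 7. [r4c6∈{3,5,7}] r4c6 is the only open cell in row 4 admitting 3, so r4c6=3.
Step 8. [r3c3∈{2,3}] 3 has one home in row 3: r3c3. So r3c3=3.
Step 9. [r4c1∈{9}] r4c1 is down to just 9, so r4c1=9.
Step 10. [r9c1∈{2}] r9c1 has the single candidate 2. So r9c1=2.
Step 11. [r8c3∈{5}] r8c3's peers cover all but 5. So r8c3=5.
Step 12. [r4c9∈{5}] r4c9's peers cover all but 5. So r4c9=5.
Step 13. [r1c3∈{2,7}] 2 has one home in col 3: r1c3 ⇒ r1c3=2.
Step 14. [r9c4∈{3,5,9}] row 9 places 5 nowhere but r9c4 ⇒ r9c4=5.
Step 15. [r7c9∈{2,3,9}] across col 9, 2 lands solely at r7c9, so r7c9=2.
Step 16. [r8c4∈{2,3,9}] 2 has one home in row 8: r8c4. So r8c4=2.
Step 17. [r2c4∈{3}] r2c4 is down to just 3. So r2c4=3.
Step 18. [r1c7∈{8,9}] in col 7, 8 fits only at r1c7, so r1c7=8.
Step 19. [r5c8∈{4,7,9}] in row 5, 4 fits only at r5c8, so r5c8=4.
Step 20. [r6c8∈{7,8}] col 8 places 7 nowhere but r6c8. So r6c8=7.
Step 21. [r9c8∈{3,8,9}] col 8 places 8 nowhere but r9c8, so r9c8=8.
Step 22. [r6c6∈{5}] r6c6 is down to just 5 ⇒ r6c6=5.
Step 23. [r8c1∈{4}] only 4 remains possible at r8c1 ⇒ r8c1=4.
Step 24. [r2c6∈{2}] r2c6 is down to just 2. So r2c6=2.
Step 25. [r8c5∈{3}] nothing but 3 survives at r8c5, so r8c5=3.
Step 26. [r7c8∈{3,9}] row 7 places 3 nowhere but r7c8, so r7c8=3.
Step 27. [r9c9∈{9}] nothing but 9 survives at r9c9 ⇒ r9c9=9.
Step 28. [r5c9∈{1}] r5c9's peers cover all but 1, so r5c9=1.
Step 29. [r1c8∈{6,9}] across row 1, 9 lands solely at r1c8, so r1c8=9.
Step 30. [r5c6∈{7}] nothing but 7 survives at r5c6. So r5c6=7.
Step 31. [r9c2∈{3}] nothing but 3 survives at r9c2, so r9c2=3.
Step 32. [r8c2∈{9}] only 9 remains possible at r8c2. So r8c2=9.
Step 33. [r7c7∈{5}] only 5 remains possible at r7c7 ⇒ r7c7=5.
Step 34. [r5c7∈{9}] nothing but 9 survives at r5c7, so r5c7=9.
Step 35. [r1c9∈{3}] only 3 remains possible at r1c9. So r1c9=3.
Step 36. [r5c2∈{5}] r5c2 is down to just 5, so r5c2=5.
Step 37. [r1c1∈{6}] only 6 remains possible at r1c1 ⇒ r1c1=6.
Step 38. [r2c2∈{4}] nothing but 4 survives at r2c2 ⇒ r2c2=4.
Step 39. [r8c7∈{7}] only 7 remains possible at r8c7. So r8c7=7.
Step 40. [r6c1∈{1}] nothing but 1 survives at r6c1 ⇒ r6c1=1.
Step 41. [r7c4∈{9}] only 9 remains possible at r7c4, so r7c4=9.
Step 42. [r1c5∈{5}] r1c5 is down to just 5, so r1c5=5.
Step 43. [r6c4∈{6}] nothing but 6 survives at r6c4 ⇒ r6c4=6.
Step 44. [r2c8∈{6}] r2c8's peers cover all but 6, so r2c8=6.
Step 45. [r6c2∈{2}] r6c2 is down to just 2. So r6c2=2.
Step 46. [r2c7∈{1}] r2c7 is down to just 1 ⇒ r2c7=1.
Step 47. [r7c5∈{4}] r7c5's peers cover all but 4. So r7c5=4.
Step 48. [r3c6∈{9}] only 9 remains possible at r3c6 ⇒ r3c6=9.
Step 49. [r3c7∈{2}] r3c7 is down to just 2, so r3c7=2.
Step 50. [r6c9∈{8}] r6c9's peers cover all but 8. So r6c9=8.
Step 51. [r4c3∈{7}] r4c3 has the single candidate 7, so r4c3=7.
Step 52. [r1c2∈{7}] only 7 remains possible at r1c2, so r1c2=7.

Answer: 6 7 2 1 5 4 8 9 3 / 5 4 9 3 8 2 1 6 7 / 8 1 3 7 6 9 2 5 4 / 9 8 7 4 1 3 6 2 5 / 3 5 6 8 2 7 9 4 1 / 1 2 4 6 9 5 3 7 8 / 7 6 8 9 4 1 5 3 2 / 4 9 5 2 3 8 7 1 6 / 2 3 1 5 7 6 4 8 9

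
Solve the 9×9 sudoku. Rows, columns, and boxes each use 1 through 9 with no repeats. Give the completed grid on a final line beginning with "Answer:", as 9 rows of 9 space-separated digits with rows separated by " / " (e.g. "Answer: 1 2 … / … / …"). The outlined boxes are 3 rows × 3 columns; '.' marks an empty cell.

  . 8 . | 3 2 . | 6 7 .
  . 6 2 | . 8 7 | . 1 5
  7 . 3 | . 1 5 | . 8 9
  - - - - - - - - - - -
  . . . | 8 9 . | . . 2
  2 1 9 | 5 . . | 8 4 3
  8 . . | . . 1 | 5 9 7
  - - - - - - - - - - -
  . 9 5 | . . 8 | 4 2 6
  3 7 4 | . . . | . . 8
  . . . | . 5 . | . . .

Step 1. [r5c6∈{6}] nothing but 6 survives at r5c6 ⇒ r5c6=6.
Step 2. [r9c9∈{1}] only 1 remains possible at r9c9 ⇒ r9c9=1.
Step 3. [r3c2∈{4}] nothing but 4 survives at r3c2 ⇒ r3c2=4.
Step 4. [r2c4∈{4,9}] 4 has one home in row 2: r2c4, so r2c4=4.
Step 5. [r9c6∈{2,3,4,9}] r9c6 is the only open cell in row 9 admitting 4, so r9c6=4.
Step 6. [r8c4∈{1,2,6,9}] r8c4 is the only open cell in row 8 admitting 1. So r8c4=1.
Step 7. [r9c4∈{2,6,7,9}] col 4 places 9 nowhere but r9c4 ⇒ r9c4=9.
Step 8. [r6c3∈{6}] r6c3 has the single candidate 6 ⇒ r6c3=6.
Step 9. [r1c1∈{1,5,9}] r1c1 is the only open cell in row 1 admitting 5, so r1c1=5.
Step 10. [r4c6∈{3}] only 3 remains possible at r4c6. So r4c6=3.
Step 11. [r7c4∈{7}] nothing but 7 survives at r7c4, so r7c4=7.
Step 12. [r9c7∈{3,7}] across row 9, 7 lands solely at r9c7 ⇒ r9c7=7.
Step 13. [r1c6∈{9}] r1c6 is down to just 9, so r1c6=9.
Step 14. [r9c2∈{2}] r9c2's peers cover all but 2. So r9c2=2.
Step 15. [r2c7∈{3}] r2c7's peers cover all but 3. So r2c7=3.
Step 16. [r6c5∈{4}] r6c5 is down to just 4, so r6c5=4.
Step 17. [r3c4∈{6}] nothing but 6 survives at r3c4. So r3c4=6.
Step 18. [r1c9∈{4}] r1c9's peers cover all but 4 ⇒ r1c9=4.
Step 19. [r3c7∈{2}] r3c7 is down to just 2. So r3c7=2.
Step 20. [r6c2∈{3}] only 3 remains possible at r6c2 ⇒ r6c2=3.
Step 21. [r4c2∈{5}] r4c2 is down to just 5, so r4c2=5.
Step 22. [r1c3∈{1}] r1c3 is down to just 1 ⇒ r1c3=1.
Step 23. [r8c5∈{6}] r8c5 has the single candidate 6 ⇒ r8c5=6.
Step 24. [r4c1∈{4}] only 4 remains possible at r4c1. So r4c1=4.
Step 25. [r4c7∈{1}] r4c7 has the single candidate 1. So r4c7=1.
Step 26. [r4c3∈{7}] nothing but 7 survives at r4c3 ⇒ r4c3=7.
Step 27. [r9c1∈{6}] nothing but 6 survives at r9c1. So r9c1=6.
Step 28. [r8c7∈{9}] nothing but 9 survives at r8c7 ⇒ r8c7=9.
Step 29. [r9c3∈{8}] r9c3's peers cover all but 8 ⇒ r9c3=8.
Step 30. [r7c1∈{1}] r7c1's peers cover all but 1, so r7c1=1.
Step 31. [r6c4∈{2}] r6c4's peers cover all but 2. So r6c4=2.
Step 32. [r4c8∈{6}] r4c8 is down to just 6 ⇒ r4c8=6.
Step 33. [r5c5∈{7}] r5c5 is down to just 7. So r5c5=7.
Step 34. [r7c5∈{3}] r7c5 has the single candidate 3, so r7c5=3.
Step 35. [r9c8∈{3}] r9c8's peers cover all but 3, so r9c8=3.
Step 36. [r8c8∈{5}] only 5 remains possible at r8c8. So r8c8=5.
Step 37. [r2c1∈{9}] r2c1's peers cover all but 9. So r2c1=9.
Step 38. [r8c6∈{2}] r8c6's peers cover all but 2. So r8c6=2.

Answer: 5 8 1 3 2 9 6 7 4 / 9 6 2 4 8 7 3 1 5 / 7 4 3 6 1 5 2 8 9 / 4 5 7 8 9 3 1 6 2 / 2 1 9 5 7 6 8 4 3 / 8 3 6 2 4 1 5 9 7 / 1 9 5 7 3 8 4 2 6 / 3 7 4 1 6 2 9 5 8 / 6 2 8 9 5 4 7 3 1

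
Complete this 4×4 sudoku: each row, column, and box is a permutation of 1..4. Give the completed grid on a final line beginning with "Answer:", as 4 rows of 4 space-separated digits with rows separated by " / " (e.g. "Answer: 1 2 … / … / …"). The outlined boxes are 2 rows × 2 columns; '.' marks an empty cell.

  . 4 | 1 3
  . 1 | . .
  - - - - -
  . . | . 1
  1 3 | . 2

Step 1. [r1c1∈{2}] only 2 remains possible at r1c1, so r1c1=2.
Step 2. [r4c3∈{4}] nothing but 4 survives at r4c3, so r4c3=4.
Step 3. [r3c1∈{4}] r3c1 has the single candidate 4. So r3c1=4.
Step 4. [r3c2∈{2}] r3c2 is down to just 2 ⇒ r3c2=2.
Step 5. [r2c3∈{2}] r2c3's peers cover all but 2 ⇒ r2c3=2.
Step 6. [r2c4∈{4}] r2c4's peers cover all but 4, so r2c4=4.
Step 7. [r2c1∈{3}] only 3 remains possible at r2c1 ⇒ r2c1=3.
Step 8. [r3c3∈{3}] r3c3 is down to just 3, so r3c3=3.

Answer: 2 4 1 3 / 3 1 2 4 / 4 2 3 1 / 1 3 4 2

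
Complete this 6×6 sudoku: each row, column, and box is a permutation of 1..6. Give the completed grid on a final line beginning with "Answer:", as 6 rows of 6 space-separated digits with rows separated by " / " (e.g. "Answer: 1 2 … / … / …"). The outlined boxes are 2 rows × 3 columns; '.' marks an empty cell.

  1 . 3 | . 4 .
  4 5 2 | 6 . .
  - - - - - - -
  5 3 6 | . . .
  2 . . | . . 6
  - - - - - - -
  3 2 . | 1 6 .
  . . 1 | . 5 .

Step 1. [r5c6∈{4}] r5c6 has the single candidate 4, so r5c6=4.
Step 2. [r4c4∈{3,4,5}] 5 has one home in row 4: r4c4, so r4c4=5.
Step 3. [r3c5∈{1,2}] across col 5, 2 lands solely at r3c5 ⇒ r3c5=2.
Step 4. [r1c4∈{2}] only 2 remains possible at r1c4, so r1c4=2.
Step 5. [r6c2∈{4,6}] in row 6, 4 fits only at r6c2, so r6c2=4.
Step 6. [r3c6∈{1}] only 1 remains possible at r3c6 ⇒ r3c6=1.
Step 7. [r2c6∈{3}] only 3 remains possible at r2c6. So r2c6=3.
Step 8. [r3c4∈{4}] r3c4's peers cover all but 4 ⇒ r3c4=4.
Step 9. [r4c5∈{3}] r4c5's peers cover all but 3. So r4c5=3.
Step 10. [r2c5∈{1}] r2c5 is down to just 1. So r2c5=1.
Step 11. [r4c3∈{4}] r4c3's peers cover all but 4, so r4c3=4.
Step 12. [r6c6∈{2}] r6c6's peers cover all but 2, so r6c6=2.
Step 13. [r1c6∈{5}] r1c6 is down to just 5, so r1c6=5.
Step 14. [r6c4∈{3}] r6c4 is down to just 3. So r6c4=3.
Step 15. [r6c1∈{6}] r6c1 has the single candidate 6, so r6c1=6.
Step 16. [r5c3∈{5}] r5c3 is down to just 5 ⇒ r5c3=5.
Step 17. [r4c2∈{1}] only 1 remains possible at r4c2. So r4c2=1.
Step 18. [r1c2∈{6}] r1c2 is down to just 6. So r1c2=6.

Answer: 1 6 3 2 4 5 / 4 5 2 6 1 3 / 5 3 6 4 2 1 / 2 1 4 5 3 6 / 3 2 5 1 6 4 / 6 4 1 3 5 2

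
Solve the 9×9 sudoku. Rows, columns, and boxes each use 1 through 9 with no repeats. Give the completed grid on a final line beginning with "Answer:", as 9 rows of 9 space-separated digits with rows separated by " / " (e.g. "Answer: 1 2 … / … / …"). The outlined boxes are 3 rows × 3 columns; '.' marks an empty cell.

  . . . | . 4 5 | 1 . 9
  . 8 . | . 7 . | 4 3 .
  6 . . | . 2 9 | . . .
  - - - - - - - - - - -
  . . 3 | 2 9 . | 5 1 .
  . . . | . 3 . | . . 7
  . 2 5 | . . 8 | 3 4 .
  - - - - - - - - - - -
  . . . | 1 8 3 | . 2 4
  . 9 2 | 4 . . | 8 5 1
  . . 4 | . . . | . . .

Step 1. [r6c9∈{6}] r6c9's peers cover all but 6, so r6c9=6.
Step 2. [r5c3∈{1,6,8,9}] col 3 places 8 nowhere but r5c3 ⇒ r5c3=8.
Step 3. [r3c2∈{1,3,4,5,7}] r3c2 is the only open cell in row 3 admitting 4, so r3c2=4.
Step 4. [r2c1∈{1,2,5,9}] in box 1, 5 fits only at r2c1 ⇒ r2c1=5.
Step 5. [r7c1∈{7}] r7c1 has the single candidate 7. So r7c1=7.
Step 6. [r9c4∈{5,6,7,9}] r9c4 is the only open cell in col 4 admitting 9. So r9c4=9.
Step 7. [r1c8∈{6,7,8}] 6 has one home in box 3: r1c8 ⇒ r1c8=6.
Step 8. [r4c2∈{6,7}] box 4 places 7 nowhere but r4c2, so r4c2=7.
Step 9. [r4c6∈{4,6}] 6 has one home in row 4: r4c6, so r4c6=6.
Step 10. [r8c1∈{3}] r8c1 has the single candidate 3, so r8c1=3.
Step 11. [r3c7∈{7}] r3c7 is down to just 7. So r3c7=7.
Step 12. [r7c3∈{6}] only 6 remains possible at r7c3. So r7c3=6.
Step 13. [r1c4∈{3,8}] 8 has one home in row 1: r1c4 ⇒ r1c4=8.
Step 14. [r5c6∈{1,4}] across col 6, 4 lands solely at r5c6, so r5c6=4.
Step 15. [r9c5∈{5,6}] 5 has one home in col 5: r9c5. So r9c5=5.
Step 16. [r6c1∈{1,9}] row 6 places 9 nowhere but r6c1, so r6c1=9.
Step 17. [r5c1∈{1}] r5c1 is down to just 1. So r5c1=1.
Step 18. [r4c9∈{8}] r4c9 is down to just 8, so r4c9=8.
Step 19. [r2c6∈{1}] nothing but 1 survives at r2c6. So r2c6=1.
Step 20. [r7c7∈{9}] r7c7 is down to just 9 ⇒ r7c7=9.
Step 21. [r9c8∈{7}] only 7 remains possible at r9c8, so r9c8=7.
Step 22. [r2c4∈{6}] r2c4's peers cover all but 6 ⇒ r2c4=6.
Step 23. [r6c5∈{1}] r6c5 has the single candidate 1. So r6c5=1.
Step 24. [r8c5∈{6}] nothing but 6 survives at r8c5 ⇒ r8c5=6.
Step 25. [r5c4∈{5}] nothing but 5 survives at r5c4, so r5c4=5.
Step 26. [r2c3∈{9}] nothing but 9 survives at r2c3. So r2c3=9.
Step 27. [r9c1∈{8}] only 8 remains possible at r9c1. So r9c1=8.
Step 28. [r1c1∈{2}] r1c1 is down to just 2, so r1c1=2.
Step 29. [r5c7∈{2}] r5c7 has the single candidate 2, so r5c7=2.
Step 30. [r3c3∈{1}] r3c3's peers cover all but 1. So r3c3=1.
Step 31. [r2c9∈{2}] only 2 remains possible at r2c9. So r2c9=2.
Step 32. [r5c8∈{9}] r5c8 has the single candidate 9. So r5c8=9.
Step 33. [r7c2∈{5}] r7c2 is down to just 5 ⇒ r7c2=5.
Step 34. [r9c2∈{1}] r9c2 is down to just 1 ⇒ r9c2=1.
Step 35. [r3c4∈{3}] nothing but 3 survives at r3c4. So r3c4=3.
Step 36. [r6c4∈{7}] nothing but 7 survives at r6c4. So r6c4=7.
Step 37. [r1c3∈{7}] r1c3 has the single candidate 7, so r1c3=7.
Step 38. [r9c9∈{3}] r9c9's peers cover all but 3, so r9c9=3.
Step 39. [r9c6∈{2}] r9c6 is down to just 2. So r9c6=2.
Step 40. [r9c7∈{6}] nothing but 6 survives at r9c7. So r9c7=6.
Step 41. [r5c2∈{6}] r5c2 is down to just 6 ⇒ r5c2=6.
Step 42. [r3c9∈{5}] only 5 remains possible at r3c9, so r3c9=5.
Step 43. [r3c8∈{8}] only 8 remains possible at r3c8 ⇒ r3c8=8.
Step 44. [r8c6∈{7}] r8c6 is down to just 7, so r8c6=7.
Step 45. [r4c1∈{4}] r4c1 has the single candidate 4 ⇒ r4c1=4.
Step 46. [r1c2∈{3}] r1c2 is down to just 3. So r1c2=3.

Answer: 2 3 7 8 4 5 1 6 9 / 5 8 9 6 7 1 4 3 2 / 6 4 1 3 2 9 7 8 5 / 4 7 3 2 9 6 5 1 8 / 1 6 8 5 3 4 2 9 7 / 9 2 5 7 1 8 3 4 6 / 7 5 6 1 8 3 9 2 4 / 3 9 2 4 6 7 8 5 1 / 8 1 4 9 5 2 6 7 3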